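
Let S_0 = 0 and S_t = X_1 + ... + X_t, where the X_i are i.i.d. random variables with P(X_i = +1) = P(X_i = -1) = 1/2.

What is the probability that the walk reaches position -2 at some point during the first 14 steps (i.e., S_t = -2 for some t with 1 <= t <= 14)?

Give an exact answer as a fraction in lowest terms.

Answer: 9949/16384

Derivation:
Count via complement. Let g(t,s) = #length-t paths at position s with S_1..S_t all ≠ -2.
g(t,s) = g(t-1,s-1) + g(t-1,s+1) for s ≠ -2; g(t,-2) = 0.
t=0: g(0,0)=1
t=1: g(1,-1)=1 g(1,1)=1
t=2: g(2,0)=2 g(2,2)=1
t=3: g(3,-1)=2 g(3,1)=3 g(3,3)=1
t=4: g(4,0)=5 g(4,2)=4 g(4,4)=1
t=5: g(5,-1)=5 g(5,1)=9 g(5,3)=5 g(5,5)=1
t=6: g(6,0)=14 g(6,2)=14 g(6,4)=6 g(6,6)=1
t=7: g(7,-1)=14 g(7,1)=28 g(7,3)=20 g(7,5)=7 g(7,7)=1
t=8: g(8,0)=42 g(8,2)=48 g(8,4)=27 g(8,6)=8 g(8,8)=1
t=9: g(9,-1)=42 g(9,1)=90 g(9,3)=75 g(9,5)=35 g(9,7)=9 g(9,9)=1
t=10: g(10,0)=132 g(10,2)=165 g(10,4)=110 g(10,6)=44 g(10,8)=10 g(10,10)=1
t=11: g(11,-1)=132 g(11,1)=297 g(11,3)=275 g(11,5)=154 g(11,7)=54 g(11,9)=11 g(11,11)=1
t=12: g(12,0)=429 g(12,2)=572 g(12,4)=429 g(12,6)=208 g(12,8)=65 g(12,10)=12 g(12,12)=1
t=13: g(13,-1)=429 g(13,1)=1001 g(13,3)=1001 g(13,5)=637 g(13,7)=273 g(13,9)=77 g(13,11)=13 g(13,13)=1
t=14: g(14,0)=1430 g(14,2)=2002 g(14,4)=1638 g(14,6)=910 g(14,8)=350 g(14,10)=90 g(14,12)=14 g(14,14)=1
Paths never hitting -2: Σ_s g(14,s) = 6435
Paths hitting -2: 2^14 - 6435 = 9949
P = 9949/16384 = 9949/16384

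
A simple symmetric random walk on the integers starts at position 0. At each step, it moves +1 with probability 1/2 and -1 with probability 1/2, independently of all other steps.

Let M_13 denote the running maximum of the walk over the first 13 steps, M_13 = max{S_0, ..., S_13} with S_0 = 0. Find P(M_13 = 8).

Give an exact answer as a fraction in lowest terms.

Let M_13 = max(S_0,...,S_13). Use the reflection principle: for j ≥ 1, #{paths with M_13 ≥ j} = #{S_13 ≥ j} + #{S_13 ≥ j+1}.
By reflection, #{M_13 ≥ 8} = #{S_13 ≥ 8} + #{S_13 ≥ 9} = 92 + 92 = 184.
#{M_13 ≥ 9} = #{S_13 ≥ 9} + #{S_13 ≥ 10} = 92 + 14 = 106.
#{M_13 = 8} = 184 - 106 = 78.
P(M_13 = 8) = 78/8192 = 39/4096

Answer: 39/4096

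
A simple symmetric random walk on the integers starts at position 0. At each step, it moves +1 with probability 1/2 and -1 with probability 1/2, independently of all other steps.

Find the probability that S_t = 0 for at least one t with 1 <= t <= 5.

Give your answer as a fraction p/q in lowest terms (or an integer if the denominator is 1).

Count via complement. Let g(t,s) = #length-t paths at position s with S_1..S_t all ≠ 0.
g(t,s) = g(t-1,s-1) + g(t-1,s+1) for s ≠ 0; g(t,0) = 0.
t=0: g(0,0)=1
t=1: g(1,-1)=1 g(1,1)=1
t=2: g(2,-2)=1 g(2,2)=1
t=3: g(3,-3)=1 g(3,-1)=1 g(3,1)=1 g(3,3)=1
t=4: g(4,-4)=1 g(4,-2)=2 g(4,2)=2 g(4,4)=1
t=5: g(5,-5)=1 g(5,-3)=3 g(5,-1)=2 g(5,1)=2 g(5,3)=3 g(5,5)=1
Paths never hitting 0: Σ_s g(5,s) = 12
Paths hitting 0: 2^5 - 12 = 20
P = 20/32 = 5/8

Answer: 5/8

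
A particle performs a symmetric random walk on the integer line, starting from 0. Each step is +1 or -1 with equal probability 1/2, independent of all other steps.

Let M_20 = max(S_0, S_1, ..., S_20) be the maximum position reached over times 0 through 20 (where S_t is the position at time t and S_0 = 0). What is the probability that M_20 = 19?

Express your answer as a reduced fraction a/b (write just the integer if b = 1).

Let M_20 = max(S_0,...,S_20). Use the reflection principle: for j ≥ 1, #{paths with M_20 ≥ j} = #{S_20 ≥ j} + #{S_20 ≥ j+1}.
By reflection, #{M_20 ≥ 19} = #{S_20 ≥ 19} + #{S_20 ≥ 20} = 1 + 1 = 2.
#{M_20 ≥ 20} = #{S_20 ≥ 20} + #{S_20 ≥ 21} = 1 + 0 = 1.
#{M_20 = 19} = 2 - 1 = 1.
P(M_20 = 19) = 1/1048576 = 1/1048576

Answer: 1/1048576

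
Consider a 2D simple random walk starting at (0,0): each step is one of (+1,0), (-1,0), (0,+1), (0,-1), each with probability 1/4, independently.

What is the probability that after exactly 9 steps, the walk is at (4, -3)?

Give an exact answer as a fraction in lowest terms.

Let h be the number of horizontal steps (so 9-h are vertical). To end at (4,-3) need (h+4)/2 right-steps and ((9-h)-3)/2 up-steps.
Sum over h with 4 ≤ h ≤ 6, h ≡ 0 (mod 2), 9-h ≡ 1 (mod 2):
h=4: C(9,4)·C(4,4)·C(5,1) = 126·1·5 = 630
h=6: C(9,6)·C(6,5)·C(3,0) = 84·6·1 = 504
Total favorable: 1134
Total paths: 4^9 = 262144
P = 1134/262144 = 567/131072

Answer: 567/131072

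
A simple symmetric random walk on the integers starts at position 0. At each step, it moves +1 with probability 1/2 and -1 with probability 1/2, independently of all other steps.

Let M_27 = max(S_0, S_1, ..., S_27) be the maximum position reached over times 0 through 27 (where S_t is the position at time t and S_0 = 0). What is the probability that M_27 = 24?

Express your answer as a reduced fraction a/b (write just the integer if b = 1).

Let M_27 = max(S_0,...,S_27). Use the reflection principle: for j ≥ 1, #{paths with M_27 ≥ j} = #{S_27 ≥ j} + #{S_27 ≥ j+1}.
By reflection, #{M_27 ≥ 24} = #{S_27 ≥ 24} + #{S_27 ≥ 25} = 28 + 28 = 56.
#{M_27 ≥ 25} = #{S_27 ≥ 25} + #{S_27 ≥ 26} = 28 + 1 = 29.
#{M_27 = 24} = 56 - 29 = 27.
P(M_27 = 24) = 27/134217728 = 27/134217728

Answer: 27/134217728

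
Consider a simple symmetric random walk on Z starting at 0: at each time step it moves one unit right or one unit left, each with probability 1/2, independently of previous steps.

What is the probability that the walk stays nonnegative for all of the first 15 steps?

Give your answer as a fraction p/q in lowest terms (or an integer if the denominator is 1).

Let f(t,s) = #length-t paths at position s with S_1..S_t all ≥ 0.
f(t,s) = f(t-1,s-1) + f(t-1,s+1) for s ≥ 0; f(t,s) = 0 for s < 0.
t=0: f(0,0)=1
t=1: f(1,1)=1
t=2: f(2,0)=1 f(2,2)=1
t=3: f(3,1)=2 f(3,3)=1
t=4: f(4,0)=2 f(4,2)=3 f(4,4)=1
t=5: f(5,1)=5 f(5,3)=4 f(5,5)=1
t=6: f(6,0)=5 f(6,2)=9 f(6,4)=5 f(6,6)=1
t=7: f(7,1)=14 f(7,3)=14 f(7,5)=6 f(7,7)=1
t=8: f(8,0)=14 f(8,2)=28 f(8,4)=20 f(8,6)=7 f(8,8)=1
t=9: f(9,1)=42 f(9,3)=48 f(9,5)=27 f(9,7)=8 f(9,9)=1
t=10: f(10,0)=42 f(10,2)=90 f(10,4)=75 f(10,6)=35 f(10,8)=9 f(10,10)=1
t=11: f(11,1)=132 f(11,3)=165 f(11,5)=110 f(11,7)=44 f(11,9)=10 f(11,11)=1
t=12: f(12,0)=132 f(12,2)=297 f(12,4)=275 f(12,6)=154 f(12,8)=54 f(12,10)=11 f(12,12)=1
t=13: f(13,1)=429 f(13,3)=572 f(13,5)=429 f(13,7)=208 f(13,9)=65 f(13,11)=12 f(13,13)=1
t=14: f(14,0)=429 f(14,2)=1001 f(14,4)=1001 f(14,6)=637 f(14,8)=273 f(14,10)=77 f(14,12)=13 f(14,14)=1
t=15: f(15,1)=1430 f(15,3)=2002 f(15,5)=1638 f(15,7)=910 f(15,9)=350 f(15,11)=90 f(15,13)=14 f(15,15)=1
Σ_s f(15,s) = 6435
P = 6435/32768 = 6435/32768

Answer: 6435/32768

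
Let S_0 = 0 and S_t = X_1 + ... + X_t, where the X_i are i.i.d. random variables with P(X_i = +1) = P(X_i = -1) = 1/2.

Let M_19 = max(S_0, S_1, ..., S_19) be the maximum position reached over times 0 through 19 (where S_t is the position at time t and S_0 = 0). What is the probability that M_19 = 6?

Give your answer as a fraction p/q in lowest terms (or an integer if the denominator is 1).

Answer: 6783/131072

Derivation:
Let M_19 = max(S_0,...,S_19). Use the reflection principle: for j ≥ 1, #{paths with M_19 ≥ j} = #{S_19 ≥ j} + #{S_19 ≥ j+1}.
By reflection, #{M_19 ≥ 6} = #{S_19 ≥ 6} + #{S_19 ≥ 7} = 43796 + 43796 = 87592.
#{M_19 ≥ 7} = #{S_19 ≥ 7} + #{S_19 ≥ 8} = 43796 + 16664 = 60460.
#{M_19 = 6} = 87592 - 60460 = 27132.
P(M_19 = 6) = 27132/524288 = 6783/131072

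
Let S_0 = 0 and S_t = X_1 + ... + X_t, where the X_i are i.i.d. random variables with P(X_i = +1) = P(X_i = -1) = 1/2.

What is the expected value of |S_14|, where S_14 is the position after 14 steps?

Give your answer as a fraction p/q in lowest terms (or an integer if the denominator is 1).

S_14 takes values m ≡ 0 (mod 2) with |m| ≤ 14; P(S_14=m) = C(14,(14+m)/2)/2^14.
Total paths: 2^14 = 16384
Distribution: P(S=-14)=1/16384, P(S=-12)=14/16384, P(S=-10)=91/16384, P(S=-8)=364/16384, P(S=-6)=1001/16384, P(S=-4)=2002/16384, P(S=-2)=3003/16384, P(S=0)=3432/16384, P(S=2)=3003/16384, P(S=4)=2002/16384, P(S=6)=1001/16384, P(S=8)=364/16384, P(S=10)=91/16384, P(S=12)=14/16384, P(S=14)=1/16384
E[|S_14|] = Σ_m |m|·P(S_14=m) = 48048/16384 = 3003/1024

Answer: 3003/1024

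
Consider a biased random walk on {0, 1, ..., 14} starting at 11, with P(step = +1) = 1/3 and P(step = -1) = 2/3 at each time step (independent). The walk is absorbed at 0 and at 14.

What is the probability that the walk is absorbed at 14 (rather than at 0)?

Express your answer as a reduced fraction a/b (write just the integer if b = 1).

Answer: 2047/16383

Derivation:
Biased walk: p = 1/3, q = 2/3, r = q/p = 2
Gambler's ruin: P(hit 14 before 0 | start at 11) = (1 - r^a)/(1 - r^N)
r^11 = 2048; r^14 = 16384
P = (1 - 2048) / (1 - 16384) = -2047 / -16383 = 2047/16383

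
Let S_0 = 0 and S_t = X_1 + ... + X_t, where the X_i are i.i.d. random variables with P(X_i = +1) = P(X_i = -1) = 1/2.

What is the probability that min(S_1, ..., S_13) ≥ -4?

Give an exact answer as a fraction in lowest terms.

Let f(t,s) = #length-t paths at position s with S_1..S_t all ≥ -4.
f(t,s) = f(t-1,s-1) + f(t-1,s+1) for s ≥ -4; f(t,s) = 0 for s < -4.
t=0: f(0,0)=1
t=1: f(1,-1)=1 f(1,1)=1
t=2: f(2,-2)=1 f(2,0)=2 f(2,2)=1
t=3: f(3,-3)=1 f(3,-1)=3 f(3,1)=3 f(3,3)=1
t=4: f(4,-4)=1 f(4,-2)=4 f(4,0)=6 f(4,2)=4 f(4,4)=1
t=5: f(5,-3)=5 f(5,-1)=10 f(5,1)=10 f(5,3)=5 f(5,5)=1
t=6: f(6,-4)=5 f(6,-2)=15 f(6,0)=20 f(6,2)=15 f(6,4)=6 f(6,6)=1
t=7: f(7,-3)=20 f(7,-1)=35 f(7,1)=35 f(7,3)=21 f(7,5)=7 f(7,7)=1
t=8: f(8,-4)=20 f(8,-2)=55 f(8,0)=70 f(8,2)=56 f(8,4)=28 f(8,6)=8 f(8,8)=1
t=9: f(9,-3)=75 f(9,-1)=125 f(9,1)=126 f(9,3)=84 f(9,5)=36 f(9,7)=9 f(9,9)=1
t=10: f(10,-4)=75 f(10,-2)=200 f(10,0)=251 f(10,2)=210 f(10,4)=120 f(10,6)=45 f(10,8)=10 f(10,10)=1
t=11: f(11,-3)=275 f(11,-1)=451 f(11,1)=461 f(11,3)=330 f(11,5)=165 f(11,7)=55 f(11,9)=11 f(11,11)=1
t=12: f(12,-4)=275 f(12,-2)=726 f(12,0)=912 f(12,2)=791 f(12,4)=495 f(12,6)=220 f(12,8)=66 f(12,10)=12 f(12,12)=1
t=13: f(13,-3)=1001 f(13,-1)=1638 f(13,1)=1703 f(13,3)=1286 f(13,5)=715 f(13,7)=286 f(13,9)=78 f(13,11)=13 f(13,13)=1
Σ_s f(13,s) = 6721
P = 6721/8192 = 6721/8192

Answer: 6721/8192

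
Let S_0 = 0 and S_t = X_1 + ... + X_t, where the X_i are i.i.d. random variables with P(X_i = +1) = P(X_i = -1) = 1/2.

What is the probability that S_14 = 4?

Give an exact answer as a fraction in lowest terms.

To reach position 4 after 14 steps: need 9 steps of +1 and 5 of -1.
Favorable paths: C(14,9) = 2002
Total paths: 2^14 = 16384
P = 2002/16384 = 1001/8192

Answer: 1001/8192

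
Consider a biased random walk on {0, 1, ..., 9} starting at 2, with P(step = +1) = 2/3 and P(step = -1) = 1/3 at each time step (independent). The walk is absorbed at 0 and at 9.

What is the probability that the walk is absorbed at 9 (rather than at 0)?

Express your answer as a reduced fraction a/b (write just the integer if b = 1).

Biased walk: p = 2/3, q = 1/3, r = q/p = 1/2
Gambler's ruin: P(hit 9 before 0 | start at 2) = (1 - r^a)/(1 - r^N)
r^2 = 1/4; r^9 = 1/512
P = (1 - 1/4) / (1 - 1/512) = 3/4 / 511/512 = 384/511

Answer: 384/511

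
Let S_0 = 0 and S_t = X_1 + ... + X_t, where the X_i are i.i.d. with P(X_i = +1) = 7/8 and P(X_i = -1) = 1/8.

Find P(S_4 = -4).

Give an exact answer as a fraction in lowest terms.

To reach position -4 after 4 steps: need 0 steps of +1 and 4 steps of -1.
Number of such sequences: C(4,0) = 1
Each has probability (7/8)^0 · (1/8)^4 = 1/4096
P = 1 · 1/4096 = 1/4096

Answer: 1/4096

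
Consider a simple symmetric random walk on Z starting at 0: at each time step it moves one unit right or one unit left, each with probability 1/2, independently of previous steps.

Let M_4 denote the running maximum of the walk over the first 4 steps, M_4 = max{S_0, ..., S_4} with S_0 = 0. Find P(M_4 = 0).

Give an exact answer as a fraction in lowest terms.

Let M_4 = max(S_0,...,S_4). Use the reflection principle: for j ≥ 1, #{paths with M_4 ≥ j} = #{S_4 ≥ j} + #{S_4 ≥ j+1}.
P(M_4 ≥ 0) = 1 since S_0 = 0, so #{M_4 ≥ 0} = 16.
#{M_4 ≥ 1} = #{S_4 ≥ 1} + #{S_4 ≥ 2} = 5 + 5 = 10.
#{M_4 = 0} = 16 - 10 = 6.
P(M_4 = 0) = 6/16 = 3/8

Answer: 3/8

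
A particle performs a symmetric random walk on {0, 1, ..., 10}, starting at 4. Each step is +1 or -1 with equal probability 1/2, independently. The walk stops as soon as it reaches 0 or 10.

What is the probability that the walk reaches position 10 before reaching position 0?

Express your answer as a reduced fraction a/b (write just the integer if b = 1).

Answer: 2/5

Derivation:
Symmetric walk (p = 1/2): the harmonic-function argument gives P(hit 10 before 0 | start at 4) = a/N.
P = 4/10 = 2/5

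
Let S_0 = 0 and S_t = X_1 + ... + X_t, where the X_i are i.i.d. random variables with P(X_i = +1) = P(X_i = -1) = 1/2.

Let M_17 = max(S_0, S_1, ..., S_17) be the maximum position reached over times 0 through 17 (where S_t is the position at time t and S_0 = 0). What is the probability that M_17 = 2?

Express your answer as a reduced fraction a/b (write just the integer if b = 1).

Let M_17 = max(S_0,...,S_17). Use the reflection principle: for j ≥ 1, #{paths with M_17 ≥ j} = #{S_17 ≥ j} + #{S_17 ≥ j+1}.
By reflection, #{M_17 ≥ 2} = #{S_17 ≥ 2} + #{S_17 ≥ 3} = 41226 + 41226 = 82452.
#{M_17 ≥ 3} = #{S_17 ≥ 3} + #{S_17 ≥ 4} = 41226 + 21778 = 63004.
#{M_17 = 2} = 82452 - 63004 = 19448.
P(M_17 = 2) = 19448/131072 = 2431/16384

Answer: 2431/16384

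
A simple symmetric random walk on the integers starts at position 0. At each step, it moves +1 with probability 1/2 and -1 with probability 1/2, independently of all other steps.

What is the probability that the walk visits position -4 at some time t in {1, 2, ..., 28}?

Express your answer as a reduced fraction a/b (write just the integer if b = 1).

Answer: 123012781/268435456

Derivation:
Count via complement. Let g(t,s) = #length-t paths at position s with S_1..S_t all ≠ -4.
g(t,s) = g(t-1,s-1) + g(t-1,s+1) for s ≠ -4; g(t,-4) = 0.
t=0: g(0,0)=1
t=1: g(1,-1)=1 g(1,1)=1
t=2: g(2,-2)=1 g(2,0)=2 g(2,2)=1
t=3: g(3,-3)=1 g(3,-1)=3 g(3,1)=3 g(3,3)=1
t=4: g(4,-2)=4 g(4,0)=6 g(4,2)=4 g(4,4)=1
t=5: g(5,-3)=4 g(5,-1)=10 g(5,1)=10 g(5,3)=5 g(5,5)=1
t=6: g(6,-2)=14 g(6,0)=20 g(6,2)=15 g(6,4)=6 g(6,6)=1
t=7: g(7,-3)=14 g(7,-1)=34 g(7,1)=35 g(7,3)=21 g(7,5)=7 g(7,7)=1
t=8: g(8,-2)=48 g(8,0)=69 g(8,2)=56 g(8,4)=28 g(8,6)=8 g(8,8)=1
t=9: g(9,-3)=48 g(9,-1)=117 g(9,1)=125 g(9,3)=84 g(9,5)=36 g(9,7)=9 g(9,9)=1
t=10: g(10,-2)=165 g(10,0)=242 g(10,2)=209 g(10,4)=120 g(10,6)=45 g(10,8)=10 g(10,10)=1
t=11: g(11,-3)=165 g(11,-1)=407 g(11,1)=451 g(11,3)=329 g(11,5)=165 g(11,7)=55 g(11,9)=11 g(11,11)=1
t=12: g(12,-2)=572 g(12,0)=858 g(12,2)=780 g(12,4)=494 g(12,6)=220 g(12,8)=66 g(12,10)=12 g(12,12)=1
t=13: g(13,-3)=572 g(13,-1)=1430 g(13,1)=1638 g(13,3)=1274 g(13,5)=714 g(13,7)=286 g(13,9)=78 g(13,11)=13 g(13,13)=1
t=14: g(14,-2)=2002 g(14,0)=3068 g(14,2)=2912 g(14,4)=1988 g(14,6)=1000 g(14,8)=364 g(14,10)=91 g(14,12)=14 g(14,14)=1
t=15: g(15,-3)=2002 g(15,-1)=5070 g(15,1)=5980 g(15,3)=4900 g(15,5)=2988 g(15,7)=1364 g(15,9)=455 g(15,11)=105 g(15,13)=15 g(15,15)=1
t=16: g(16,-2)=7072 g(16,0)=11050 g(16,2)=10880 g(16,4)=7888 g(16,6)=4352 g(16,8)=1819 g(16,10)=560 g(16,12)=120 g(16,14)=16 g(16,16)=1
t=17: g(17,-3)=7072 g(17,-1)=18122 g(17,1)=21930 g(17,3)=18768 g(17,5)=12240 g(17,7)=6171 g(17,9)=2379 g(17,11)=680 g(17,13)=136 g(17,15)=17 g(17,17)=1
t=18: g(18,-2)=25194 g(18,0)=40052 g(18,2)=40698 g(18,4)=31008 g(18,6)=18411 g(18,8)=8550 g(18,10)=3059 g(18,12)=816 g(18,14)=153 g(18,16)=18 g(18,18)=1
t=19: g(19,-3)=25194 g(19,-1)=65246 g(19,1)=80750 g(19,3)=71706 g(19,5)=49419 g(19,7)=26961 g(19,9)=11609 g(19,11)=3875 g(19,13)=969 g(19,15)=171 g(19,17)=19 g(19,19)=1
t=20: g(20,-2)=90440 g(20,0)=145996 g(20,2)=152456 g(20,4)=121125 g(20,6)=76380 g(20,8)=38570 g(20,10)=15484 g(20,12)=4844 g(20,14)=1140 g(20,16)=190 g(20,18)=20 g(20,20)=1
t=21: g(21,-3)=90440 g(21,-1)=236436 g(21,1)=298452 g(21,3)=273581 g(21,5)=197505 g(21,7)=114950 g(21,9)=54054 g(21,11)=20328 g(21,13)=5984 g(21,15)=1330 g(21,17)=210 g(21,19)=21 g(21,21)=1
t=22: g(22,-2)=326876 g(22,0)=534888 g(22,2)=572033 g(22,4)=471086 g(22,6)=312455 g(22,8)=169004 g(22,10)=74382 g(22,12)=26312 g(22,14)=7314 g(22,16)=1540 g(22,18)=231 g(22,20)=22 g(22,22)=1
t=23: g(23,-3)=326876 g(23,-1)=861764 g(23,1)=1106921 g(23,3)=1043119 g(23,5)=783541 g(23,7)=481459 g(23,9)=243386 g(23,11)=100694 g(23,13)=33626 g(23,15)=8854 g(23,17)=1771 g(23,19)=253 g(23,21)=23 g(23,23)=1
t=24: g(24,-2)=1188640 g(24,0)=1968685 g(24,2)=2150040 g(24,4)=1826660 g(24,6)=1265000 g(24,8)=724845 g(24,10)=344080 g(24,12)=134320 g(24,14)=42480 g(24,16)=10625 g(24,18)=2024 g(24,20)=276 g(24,22)=24 g(24,24)=1
t=25: g(25,-3)=1188640 g(25,-1)=3157325 g(25,1)=4118725 g(25,3)=3976700 g(25,5)=3091660 g(25,7)=1989845 g(25,9)=1068925 g(25,11)=478400 g(25,13)=176800 g(25,15)=53105 g(25,17)=12649 g(25,19)=2300 g(25,21)=300 g(25,23)=25 g(25,25)=1
t=26: g(26,-2)=4345965 g(26,0)=7276050 g(26,2)=8095425 g(26,4)=7068360 g(26,6)=5081505 g(26,8)=3058770 g(26,10)=1547325 g(26,12)=655200 g(26,14)=229905 g(26,16)=65754 g(26,18)=14949 g(26,20)=2600 g(26,22)=325 g(26,24)=26 g(26,26)=1
t=27: g(27,-3)=4345965 g(27,-1)=11622015 g(27,1)=15371475 g(27,3)=15163785 g(27,5)=12149865 g(27,7)=8140275 g(27,9)=4606095 g(27,11)=2202525 g(27,13)=885105 g(27,15)=295659 g(27,17)=80703 g(27,19)=17549 g(27,21)=2925 g(27,23)=351 g(27,25)=27 g(27,27)=1
t=28: g(28,-2)=15967980 g(28,0)=26993490 g(28,2)=30535260 g(28,4)=27313650 g(28,6)=20290140 g(28,8)=12746370 g(28,10)=6808620 g(28,12)=3087630 g(28,14)=1180764 g(28,16)=376362 g(28,18)=98252 g(28,20)=20474 g(28,22)=3276 g(28,24)=378 g(28,26)=28 g(28,28)=1
Paths never hitting -4: Σ_s g(28,s) = 145422675
Paths hitting -4: 2^28 - 145422675 = 123012781
P = 123012781/268435456 = 123012781/268435456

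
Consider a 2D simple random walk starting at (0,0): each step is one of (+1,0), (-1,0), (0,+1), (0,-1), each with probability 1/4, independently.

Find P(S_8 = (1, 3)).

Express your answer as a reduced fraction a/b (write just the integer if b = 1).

Answer: 49/2048

Derivation:
Let h be the number of horizontal steps (so 8-h are vertical). To end at (1,3) need (h+1)/2 right-steps and ((8-h)+3)/2 up-steps.
Sum over h with 1 ≤ h ≤ 5, h ≡ 1 (mod 2), 8-h ≡ 1 (mod 2):
h=1: C(8,1)·C(1,1)·C(7,5) = 8·1·21 = 168
h=3: C(8,3)·C(3,2)·C(5,4) = 56·3·5 = 840
h=5: C(8,5)·C(5,3)·C(3,3) = 56·10·1 = 560
Total favorable: 1568
Total paths: 4^8 = 65536
P = 1568/65536 = 49/2048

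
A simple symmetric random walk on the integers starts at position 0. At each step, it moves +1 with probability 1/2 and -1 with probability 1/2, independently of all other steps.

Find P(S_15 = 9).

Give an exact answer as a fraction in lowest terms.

Answer: 455/32768

Derivation:
To reach position 9 after 15 steps: need 12 steps of +1 and 3 of -1.
Favorable paths: C(15,12) = 455
Total paths: 2^15 = 32768
P = 455/32768 = 455/32768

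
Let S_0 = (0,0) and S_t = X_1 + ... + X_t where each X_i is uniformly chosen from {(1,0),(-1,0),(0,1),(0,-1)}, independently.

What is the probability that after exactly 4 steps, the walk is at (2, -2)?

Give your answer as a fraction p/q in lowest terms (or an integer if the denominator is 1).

Answer: 3/128

Derivation:
Let h be the number of horizontal steps (so 4-h are vertical). To end at (2,-2) need (h+2)/2 right-steps and ((4-h)-2)/2 up-steps.
Sum over h with 2 ≤ h ≤ 2, h ≡ 0 (mod 2), 4-h ≡ 0 (mod 2):
h=2: C(4,2)·C(2,2)·C(2,0) = 6·1·1 = 6
Total favorable: 6
Total paths: 4^4 = 256
P = 6/256 = 3/128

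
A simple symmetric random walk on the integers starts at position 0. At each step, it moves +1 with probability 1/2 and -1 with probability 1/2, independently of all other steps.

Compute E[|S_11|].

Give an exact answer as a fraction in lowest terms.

Answer: 693/256

Derivation:
S_11 takes values m ≡ 1 (mod 2) with |m| ≤ 11; P(S_11=m) = C(11,(11+m)/2)/2^11.
Total paths: 2^11 = 2048
Distribution: P(S=-11)=1/2048, P(S=-9)=11/2048, P(S=-7)=55/2048, P(S=-5)=165/2048, P(S=-3)=330/2048, P(S=-1)=462/2048, P(S=1)=462/2048, P(S=3)=330/2048, P(S=5)=165/2048, P(S=7)=55/2048, P(S=9)=11/2048, P(S=11)=1/2048
E[|S_11|] = Σ_m |m|·P(S_11=m) = 5544/2048 = 693/256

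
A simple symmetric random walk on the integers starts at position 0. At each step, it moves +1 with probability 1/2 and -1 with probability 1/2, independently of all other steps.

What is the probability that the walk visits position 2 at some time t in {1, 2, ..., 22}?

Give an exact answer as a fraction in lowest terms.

Count via complement. Let g(t,s) = #length-t paths at position s with S_1..S_t all ≠ 2.
g(t,s) = g(t-1,s-1) + g(t-1,s+1) for s ≠ 2; g(t,2) = 0.
t=0: g(0,0)=1
t=1: g(1,-1)=1 g(1,1)=1
t=2: g(2,-2)=1 g(2,0)=2
t=3: g(3,-3)=1 g(3,-1)=3 g(3,1)=2
t=4: g(4,-4)=1 g(4,-2)=4 g(4,0)=5
t=5: g(5,-5)=1 g(5,-3)=5 g(5,-1)=9 g(5,1)=5
t=6: g(6,-6)=1 g(6,-4)=6 g(6,-2)=14 g(6,0)=14
t=7: g(7,-7)=1 g(7,-5)=7 g(7,-3)=20 g(7,-1)=28 g(7,1)=14
t=8: g(8,-8)=1 g(8,-6)=8 g(8,-4)=27 g(8,-2)=48 g(8,0)=42
t=9: g(9,-9)=1 g(9,-7)=9 g(9,-5)=35 g(9,-3)=75 g(9,-1)=90 g(9,1)=42
t=10: g(10,-10)=1 g(10,-8)=10 g(10,-6)=44 g(10,-4)=110 g(10,-2)=165 g(10,0)=132
t=11: g(11,-11)=1 g(11,-9)=11 g(11,-7)=54 g(11,-5)=154 g(11,-3)=275 g(11,-1)=297 g(11,1)=132
t=12: g(12,-12)=1 g(12,-10)=12 g(12,-8)=65 g(12,-6)=208 g(12,-4)=429 g(12,-2)=572 g(12,0)=429
t=13: g(13,-13)=1 g(13,-11)=13 g(13,-9)=77 g(13,-7)=273 g(13,-5)=637 g(13,-3)=1001 g(13,-1)=1001 g(13,1)=429
t=14: g(14,-14)=1 g(14,-12)=14 g(14,-10)=90 g(14,-8)=350 g(14,-6)=910 g(14,-4)=1638 g(14,-2)=2002 g(14,0)=1430
t=15: g(15,-15)=1 g(15,-13)=15 g(15,-11)=104 g(15,-9)=440 g(15,-7)=1260 g(15,-5)=2548 g(15,-3)=3640 g(15,-1)=3432 g(15,1)=1430
t=16: g(16,-16)=1 g(16,-14)=16 g(16,-12)=119 g(16,-10)=544 g(16,-8)=1700 g(16,-6)=3808 g(16,-4)=6188 g(16,-2)=7072 g(16,0)=4862
t=17: g(17,-17)=1 g(17,-15)=17 g(17,-13)=135 g(17,-11)=663 g(17,-9)=2244 g(17,-7)=5508 g(17,-5)=9996 g(17,-3)=13260 g(17,-1)=11934 g(17,1)=4862
t=18: g(18,-18)=1 g(18,-16)=18 g(18,-14)=152 g(18,-12)=798 g(18,-10)=2907 g(18,-8)=7752 g(18,-6)=15504 g(18,-4)=23256 g(18,-2)=25194 g(18,0)=16796
t=19: g(19,-19)=1 g(19,-17)=19 g(19,-15)=170 g(19,-13)=950 g(19,-11)=3705 g(19,-9)=10659 g(19,-7)=23256 g(19,-5)=38760 g(19,-3)=48450 g(19,-1)=41990 g(19,1)=16796
t=20: g(20,-20)=1 g(20,-18)=20 g(20,-16)=189 g(20,-14)=1120 g(20,-12)=4655 g(20,-10)=14364 g(20,-8)=33915 g(20,-6)=62016 g(20,-4)=87210 g(20,-2)=90440 g(20,0)=58786
t=21: g(21,-21)=1 g(21,-19)=21 g(21,-17)=209 g(21,-15)=1309 g(21,-13)=5775 g(21,-11)=19019 g(21,-9)=48279 g(21,-7)=95931 g(21,-5)=149226 g(21,-3)=177650 g(21,-1)=149226 g(21,1)=58786
t=22: g(22,-22)=1 g(22,-20)=22 g(22,-18)=230 g(22,-16)=1518 g(22,-14)=7084 g(22,-12)=24794 g(22,-10)=67298 g(22,-8)=144210 g(22,-6)=245157 g(22,-4)=326876 g(22,-2)=326876 g(22,0)=208012
Paths never hitting 2: Σ_s g(22,s) = 1352078
Paths hitting 2: 2^22 - 1352078 = 2842226
P = 2842226/4194304 = 1421113/2097152

Answer: 1421113/2097152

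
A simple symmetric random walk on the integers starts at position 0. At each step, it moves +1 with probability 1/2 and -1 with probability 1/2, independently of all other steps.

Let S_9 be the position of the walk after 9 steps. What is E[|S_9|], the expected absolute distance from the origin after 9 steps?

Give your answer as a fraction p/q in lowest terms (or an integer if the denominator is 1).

Answer: 315/128

Derivation:
S_9 takes values m ≡ 1 (mod 2) with |m| ≤ 9; P(S_9=m) = C(9,(9+m)/2)/2^9.
Total paths: 2^9 = 512
Distribution: P(S=-9)=1/512, P(S=-7)=9/512, P(S=-5)=36/512, P(S=-3)=84/512, P(S=-1)=126/512, P(S=1)=126/512, P(S=3)=84/512, P(S=5)=36/512, P(S=7)=9/512, P(S=9)=1/512
E[|S_9|] = Σ_m |m|·P(S_9=m) = 1260/512 = 315/128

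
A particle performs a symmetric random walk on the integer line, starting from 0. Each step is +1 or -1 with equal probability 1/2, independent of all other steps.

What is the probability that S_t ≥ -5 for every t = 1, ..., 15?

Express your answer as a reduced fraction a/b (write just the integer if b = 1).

Let f(t,s) = #length-t paths at position s with S_1..S_t all ≥ -5.
f(t,s) = f(t-1,s-1) + f(t-1,s+1) for s ≥ -5; f(t,s) = 0 for s < -5.
t=0: f(0,0)=1
t=1: f(1,-1)=1 f(1,1)=1
t=2: f(2,-2)=1 f(2,0)=2 f(2,2)=1
t=3: f(3,-3)=1 f(3,-1)=3 f(3,1)=3 f(3,3)=1
t=4: f(4,-4)=1 f(4,-2)=4 f(4,0)=6 f(4,2)=4 f(4,4)=1
t=5: f(5,-5)=1 f(5,-3)=5 f(5,-1)=10 f(5,1)=10 f(5,3)=5 f(5,5)=1
t=6: f(6,-4)=6 f(6,-2)=15 f(6,0)=20 f(6,2)=15 f(6,4)=6 f(6,6)=1
t=7: f(7,-5)=6 f(7,-3)=21 f(7,-1)=35 f(7,1)=35 f(7,3)=21 f(7,5)=7 f(7,7)=1
t=8: f(8,-4)=27 f(8,-2)=56 f(8,0)=70 f(8,2)=56 f(8,4)=28 f(8,6)=8 f(8,8)=1
t=9: f(9,-5)=27 f(9,-3)=83 f(9,-1)=126 f(9,1)=126 f(9,3)=84 f(9,5)=36 f(9,7)=9 f(9,9)=1
t=10: f(10,-4)=110 f(10,-2)=209 f(10,0)=252 f(10,2)=210 f(10,4)=120 f(10,6)=45 f(10,8)=10 f(10,10)=1
t=11: f(11,-5)=110 f(11,-3)=319 f(11,-1)=461 f(11,1)=462 f(11,3)=330 f(11,5)=165 f(11,7)=55 f(11,9)=11 f(11,11)=1
t=12: f(12,-4)=429 f(12,-2)=780 f(12,0)=923 f(12,2)=792 f(12,4)=495 f(12,6)=220 f(12,8)=66 f(12,10)=12 f(12,12)=1
t=13: f(13,-5)=429 f(13,-3)=1209 f(13,-1)=1703 f(13,1)=1715 f(13,3)=1287 f(13,5)=715 f(13,7)=286 f(13,9)=78 f(13,11)=13 f(13,13)=1
t=14: f(14,-4)=1638 f(14,-2)=2912 f(14,0)=3418 f(14,2)=3002 f(14,4)=2002 f(14,6)=1001 f(14,8)=364 f(14,10)=91 f(14,12)=14 f(14,14)=1
t=15: f(15,-5)=1638 f(15,-3)=4550 f(15,-1)=6330 f(15,1)=6420 f(15,3)=5004 f(15,5)=3003 f(15,7)=1365 f(15,9)=455 f(15,11)=105 f(15,13)=15 f(15,15)=1
Σ_s f(15,s) = 28886
P = 28886/32768 = 14443/16384

Answer: 14443/16384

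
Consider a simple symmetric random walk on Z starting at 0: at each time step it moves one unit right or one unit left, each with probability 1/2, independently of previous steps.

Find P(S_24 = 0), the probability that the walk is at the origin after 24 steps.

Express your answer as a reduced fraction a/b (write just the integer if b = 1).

Answer: 676039/4194304

Derivation:
To return to 0 after 24 steps: need exactly 12 steps of +1 and 12 of -1.
Favorable paths: C(24,12) = 2704156
Total paths: 2^24 = 16777216
P = 2704156/16777216 = 676039/4194304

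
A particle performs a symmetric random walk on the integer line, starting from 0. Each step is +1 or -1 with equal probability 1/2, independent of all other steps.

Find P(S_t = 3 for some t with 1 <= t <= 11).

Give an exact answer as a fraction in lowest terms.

Count via complement. Let g(t,s) = #length-t paths at position s with S_1..S_t all ≠ 3.
g(t,s) = g(t-1,s-1) + g(t-1,s+1) for s ≠ 3; g(t,3) = 0.
t=0: g(0,0)=1
t=1: g(1,-1)=1 g(1,1)=1
t=2: g(2,-2)=1 g(2,0)=2 g(2,2)=1
t=3: g(3,-3)=1 g(3,-1)=3 g(3,1)=3
t=4: g(4,-4)=1 g(4,-2)=4 g(4,0)=6 g(4,2)=3
t=5: g(5,-5)=1 g(5,-3)=5 g(5,-1)=10 g(5,1)=9
t=6: g(6,-6)=1 g(6,-4)=6 g(6,-2)=15 g(6,0)=19 g(6,2)=9
t=7: g(7,-7)=1 g(7,-5)=7 g(7,-3)=21 g(7,-1)=34 g(7,1)=28
t=8: g(8,-8)=1 g(8,-6)=8 g(8,-4)=28 g(8,-2)=55 g(8,0)=62 g(8,2)=28
t=9: g(9,-9)=1 g(9,-7)=9 g(9,-5)=36 g(9,-3)=83 g(9,-1)=117 g(9,1)=90
t=10: g(10,-10)=1 g(10,-8)=10 g(10,-6)=45 g(10,-4)=119 g(10,-2)=200 g(10,0)=207 g(10,2)=90
t=11: g(11,-11)=1 g(11,-9)=11 g(11,-7)=55 g(11,-5)=164 g(11,-3)=319 g(11,-1)=407 g(11,1)=297
Paths never hitting 3: Σ_s g(11,s) = 1254
Paths hitting 3: 2^11 - 1254 = 794
P = 794/2048 = 397/1024

Answer: 397/1024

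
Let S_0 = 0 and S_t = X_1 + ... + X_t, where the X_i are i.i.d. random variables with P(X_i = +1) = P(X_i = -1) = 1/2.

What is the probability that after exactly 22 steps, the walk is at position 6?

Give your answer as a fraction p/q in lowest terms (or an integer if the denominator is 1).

To reach position 6 after 22 steps: need 14 steps of +1 and 8 of -1.
Favorable paths: C(22,14) = 319770
Total paths: 2^22 = 4194304
P = 319770/4194304 = 159885/2097152

Answer: 159885/2097152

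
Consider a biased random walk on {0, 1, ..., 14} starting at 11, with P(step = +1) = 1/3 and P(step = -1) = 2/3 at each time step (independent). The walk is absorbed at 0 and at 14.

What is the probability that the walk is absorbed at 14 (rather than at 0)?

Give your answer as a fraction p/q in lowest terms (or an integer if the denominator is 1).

Answer: 2047/16383

Derivation:
Biased walk: p = 1/3, q = 2/3, r = q/p = 2
Gambler's ruin: P(hit 14 before 0 | start at 11) = (1 - r^a)/(1 - r^N)
r^11 = 2048; r^14 = 16384
P = (1 - 2048) / (1 - 16384) = -2047 / -16383 = 2047/16383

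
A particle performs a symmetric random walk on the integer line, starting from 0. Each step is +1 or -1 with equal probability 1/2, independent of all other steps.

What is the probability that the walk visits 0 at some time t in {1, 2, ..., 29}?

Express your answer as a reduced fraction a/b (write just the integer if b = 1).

Answer: 28539857/33554432

Derivation:
Count via complement. Let g(t,s) = #length-t paths at position s with S_1..S_t all ≠ 0.
g(t,s) = g(t-1,s-1) + g(t-1,s+1) for s ≠ 0; g(t,0) = 0.
t=0: g(0,0)=1
t=1: g(1,-1)=1 g(1,1)=1
t=2: g(2,-2)=1 g(2,2)=1
t=3: g(3,-3)=1 g(3,-1)=1 g(3,1)=1 g(3,3)=1
t=4: g(4,-4)=1 g(4,-2)=2 g(4,2)=2 g(4,4)=1
t=5: g(5,-5)=1 g(5,-3)=3 g(5,-1)=2 g(5,1)=2 g(5,3)=3 g(5,5)=1
t=6: g(6,-6)=1 g(6,-4)=4 g(6,-2)=5 g(6,2)=5 g(6,4)=4 g(6,6)=1
t=7: g(7,-7)=1 g(7,-5)=5 g(7,-3)=9 g(7,-1)=5 g(7,1)=5 g(7,3)=9 g(7,5)=5 g(7,7)=1
t=8: g(8,-8)=1 g(8,-6)=6 g(8,-4)=14 g(8,-2)=14 g(8,2)=14 g(8,4)=14 g(8,6)=6 g(8,8)=1
t=9: g(9,-9)=1 g(9,-7)=7 g(9,-5)=20 g(9,-3)=28 g(9,-1)=14 g(9,1)=14 g(9,3)=28 g(9,5)=20 g(9,7)=7 g(9,9)=1
t=10: g(10,-10)=1 g(10,-8)=8 g(10,-6)=27 g(10,-4)=48 g(10,-2)=42 g(10,2)=42 g(10,4)=48 g(10,6)=27 g(10,8)=8 g(10,10)=1
t=11: g(11,-11)=1 g(11,-9)=9 g(11,-7)=35 g(11,-5)=75 g(11,-3)=90 g(11,-1)=42 g(11,1)=42 g(11,3)=90 g(11,5)=75 g(11,7)=35 g(11,9)=9 g(11,11)=1
t=12: g(12,-12)=1 g(12,-10)=10 g(12,-8)=44 g(12,-6)=110 g(12,-4)=165 g(12,-2)=132 g(12,2)=132 g(12,4)=165 g(12,6)=110 g(12,8)=44 g(12,10)=10 g(12,12)=1
t=13: g(13,-13)=1 g(13,-11)=11 g(13,-9)=54 g(13,-7)=154 g(13,-5)=275 g(13,-3)=297 g(13,-1)=132 g(13,1)=132 g(13,3)=297 g(13,5)=275 g(13,7)=154 g(13,9)=54 g(13,11)=11 g(13,13)=1
t=14: g(14,-14)=1 g(14,-12)=12 g(14,-10)=65 g(14,-8)=208 g(14,-6)=429 g(14,-4)=572 g(14,-2)=429 g(14,2)=429 g(14,4)=572 g(14,6)=429 g(14,8)=208 g(14,10)=65 g(14,12)=12 g(14,14)=1
t=15: g(15,-15)=1 g(15,-13)=13 g(15,-11)=77 g(15,-9)=273 g(15,-7)=637 g(15,-5)=1001 g(15,-3)=1001 g(15,-1)=429 g(15,1)=429 g(15,3)=1001 g(15,5)=1001 g(15,7)=637 g(15,9)=273 g(15,11)=77 g(15,13)=13 g(15,15)=1
t=16: g(16,-16)=1 g(16,-14)=14 g(16,-12)=90 g(16,-10)=350 g(16,-8)=910 g(16,-6)=1638 g(16,-4)=2002 g(16,-2)=1430 g(16,2)=1430 g(16,4)=2002 g(16,6)=1638 g(16,8)=910 g(16,10)=350 g(16,12)=90 g(16,14)=14 g(16,16)=1
t=17: g(17,-17)=1 g(17,-15)=15 g(17,-13)=104 g(17,-11)=440 g(17,-9)=1260 g(17,-7)=2548 g(17,-5)=3640 g(17,-3)=3432 g(17,-1)=1430 g(17,1)=1430 g(17,3)=3432 g(17,5)=3640 g(17,7)=2548 g(17,9)=1260 g(17,11)=440 g(17,13)=104 g(17,15)=15 g(17,17)=1
t=18: g(18,-18)=1 g(18,-16)=16 g(18,-14)=119 g(18,-12)=544 g(18,-10)=1700 g(18,-8)=3808 g(18,-6)=6188 g(18,-4)=7072 g(18,-2)=4862 g(18,2)=4862 g(18,4)=7072 g(18,6)=6188 g(18,8)=3808 g(18,10)=1700 g(18,12)=544 g(18,14)=119 g(18,16)=16 g(18,18)=1
t=19: g(19,-19)=1 g(19,-17)=17 g(19,-15)=135 g(19,-13)=663 g(19,-11)=2244 g(19,-9)=5508 g(19,-7)=9996 g(19,-5)=13260 g(19,-3)=11934 g(19,-1)=4862 g(19,1)=4862 g(19,3)=11934 g(19,5)=13260 g(19,7)=9996 g(19,9)=5508 g(19,11)=2244 g(19,13)=663 g(19,15)=135 g(19,17)=17 g(19,19)=1
t=20: g(20,-20)=1 g(20,-18)=18 g(20,-16)=152 g(20,-14)=798 g(20,-12)=2907 g(20,-10)=7752 g(20,-8)=15504 g(20,-6)=23256 g(20,-4)=25194 g(20,-2)=16796 g(20,2)=16796 g(20,4)=25194 g(20,6)=23256 g(20,8)=15504 g(20,10)=7752 g(20,12)=2907 g(20,14)=798 g(20,16)=152 g(20,18)=18 g(20,20)=1
t=21: g(21,-21)=1 g(21,-19)=19 g(21,-17)=170 g(21,-15)=950 g(21,-13)=3705 g(21,-11)=10659 g(21,-9)=23256 g(21,-7)=38760 g(21,-5)=48450 g(21,-3)=41990 g(21,-1)=16796 g(21,1)=16796 g(21,3)=41990 g(21,5)=48450 g(21,7)=38760 g(21,9)=23256 g(21,11)=10659 g(21,13)=3705 g(21,15)=950 g(21,17)=170 g(21,19)=19 g(21,21)=1
t=22: g(22,-22)=1 g(22,-20)=20 g(22,-18)=189 g(22,-16)=1120 g(22,-14)=4655 g(22,-12)=14364 g(22,-10)=33915 g(22,-8)=62016 g(22,-6)=87210 g(22,-4)=90440 g(22,-2)=58786 g(22,2)=58786 g(22,4)=90440 g(22,6)=87210 g(22,8)=62016 g(22,10)=33915 g(22,12)=14364 g(22,14)=4655 g(22,16)=1120 g(22,18)=189 g(22,20)=20 g(22,22)=1
t=23: g(23,-23)=1 g(23,-21)=21 g(23,-19)=209 g(23,-17)=1309 g(23,-15)=5775 g(23,-13)=19019 g(23,-11)=48279 g(23,-9)=95931 g(23,-7)=149226 g(23,-5)=177650 g(23,-3)=149226 g(23,-1)=58786 g(23,1)=58786 g(23,3)=149226 g(23,5)=177650 g(23,7)=149226 g(23,9)=95931 g(23,11)=48279 g(23,13)=19019 g(23,15)=5775 g(23,17)=1309 g(23,19)=209 g(23,21)=21 g(23,23)=1
t=24: g(24,-24)=1 g(24,-22)=22 g(24,-20)=230 g(24,-18)=1518 g(24,-16)=7084 g(24,-14)=24794 g(24,-12)=67298 g(24,-10)=144210 g(24,-8)=245157 g(24,-6)=326876 g(24,-4)=326876 g(24,-2)=208012 g(24,2)=208012 g(24,4)=326876 g(24,6)=326876 g(24,8)=245157 g(24,10)=144210 g(24,12)=67298 g(24,14)=24794 g(24,16)=7084 g(24,18)=1518 g(24,20)=230 g(24,22)=22 g(24,24)=1
t=25: g(25,-25)=1 g(25,-23)=23 g(25,-21)=252 g(25,-19)=1748 g(25,-17)=8602 g(25,-15)=31878 g(25,-13)=92092 g(25,-11)=211508 g(25,-9)=389367 g(25,-7)=572033 g(25,-5)=653752 g(25,-3)=534888 g(25,-1)=208012 g(25,1)=208012 g(25,3)=534888 g(25,5)=653752 g(25,7)=572033 g(25,9)=389367 g(25,11)=211508 g(25,13)=92092 g(25,15)=31878 g(25,17)=8602 g(25,19)=1748 g(25,21)=252 g(25,23)=23 g(25,25)=1
t=26: g(26,-26)=1 g(26,-24)=24 g(26,-22)=275 g(26,-20)=2000 g(26,-18)=10350 g(26,-16)=40480 g(26,-14)=123970 g(26,-12)=303600 g(26,-10)=600875 g(26,-8)=961400 g(26,-6)=1225785 g(26,-4)=1188640 g(26,-2)=742900 g(26,2)=742900 g(26,4)=1188640 g(26,6)=1225785 g(26,8)=961400 g(26,10)=600875 g(26,12)=303600 g(26,14)=123970 g(26,16)=40480 g(26,18)=10350 g(26,20)=2000 g(26,22)=275 g(26,24)=24 g(26,26)=1
t=27: g(27,-27)=1 g(27,-25)=25 g(27,-23)=299 g(27,-21)=2275 g(27,-19)=12350 g(27,-17)=50830 g(27,-15)=164450 g(27,-13)=427570 g(27,-11)=904475 g(27,-9)=1562275 g(27,-7)=2187185 g(27,-5)=2414425 g(27,-3)=1931540 g(27,-1)=742900 g(27,1)=742900 g(27,3)=1931540 g(27,5)=2414425 g(27,7)=2187185 g(27,9)=1562275 g(27,11)=904475 g(27,13)=427570 g(27,15)=164450 g(27,17)=50830 g(27,19)=12350 g(27,21)=2275 g(27,23)=299 g(27,25)=25 g(27,27)=1
t=28: g(28,-28)=1 g(28,-26)=26 g(28,-24)=324 g(28,-22)=2574 g(28,-20)=14625 g(28,-18)=63180 g(28,-16)=215280 g(28,-14)=592020 g(28,-12)=1332045 g(28,-10)=2466750 g(28,-8)=3749460 g(28,-6)=4601610 g(28,-4)=4345965 g(28,-2)=2674440 g(28,2)=2674440 g(28,4)=4345965 g(28,6)=4601610 g(28,8)=3749460 g(28,10)=2466750 g(28,12)=1332045 g(28,14)=592020 g(28,16)=215280 g(28,18)=63180 g(28,20)=14625 g(28,22)=2574 g(28,24)=324 g(28,26)=26 g(28,28)=1
t=29: g(29,-29)=1 g(29,-27)=27 g(29,-25)=350 g(29,-23)=2898 g(29,-21)=17199 g(29,-19)=77805 g(29,-17)=278460 g(29,-15)=807300 g(29,-13)=1924065 g(29,-11)=3798795 g(29,-9)=6216210 g(29,-7)=8351070 g(29,-5)=8947575 g(29,-3)=7020405 g(29,-1)=2674440 g(29,1)=2674440 g(29,3)=7020405 g(29,5)=8947575 g(29,7)=8351070 g(29,9)=6216210 g(29,11)=3798795 g(29,13)=1924065 g(29,15)=807300 g(29,17)=278460 g(29,19)=77805 g(29,21)=17199 g(29,23)=2898 g(29,25)=350 g(29,27)=27 g(29,29)=1
Paths never hitting 0: Σ_s g(29,s) = 80233200
Paths hitting 0: 2^29 - 80233200 = 456637712
P = 456637712/536870912 = 28539857/33554432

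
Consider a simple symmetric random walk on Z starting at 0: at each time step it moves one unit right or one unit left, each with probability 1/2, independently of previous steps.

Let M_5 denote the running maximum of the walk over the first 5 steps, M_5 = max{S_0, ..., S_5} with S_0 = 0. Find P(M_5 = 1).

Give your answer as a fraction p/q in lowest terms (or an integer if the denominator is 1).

Let M_5 = max(S_0,...,S_5). Use the reflection principle: for j ≥ 1, #{paths with M_5 ≥ j} = #{S_5 ≥ j} + #{S_5 ≥ j+1}.
By reflection, #{M_5 ≥ 1} = #{S_5 ≥ 1} + #{S_5 ≥ 2} = 16 + 6 = 22.
#{M_5 ≥ 2} = #{S_5 ≥ 2} + #{S_5 ≥ 3} = 6 + 6 = 12.
#{M_5 = 1} = 22 - 12 = 10.
P(M_5 = 1) = 10/32 = 5/16

Answer: 5/16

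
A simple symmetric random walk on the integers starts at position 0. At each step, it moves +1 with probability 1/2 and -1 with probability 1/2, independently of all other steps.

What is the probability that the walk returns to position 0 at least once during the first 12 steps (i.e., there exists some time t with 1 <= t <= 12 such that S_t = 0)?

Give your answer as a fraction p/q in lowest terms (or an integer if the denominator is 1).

Count via complement. Let g(t,s) = #length-t paths at position s with S_1..S_t all ≠ 0.
g(t,s) = g(t-1,s-1) + g(t-1,s+1) for s ≠ 0; g(t,0) = 0.
t=0: g(0,0)=1
t=1: g(1,-1)=1 g(1,1)=1
t=2: g(2,-2)=1 g(2,2)=1
t=3: g(3,-3)=1 g(3,-1)=1 g(3,1)=1 g(3,3)=1
t=4: g(4,-4)=1 g(4,-2)=2 g(4,2)=2 g(4,4)=1
t=5: g(5,-5)=1 g(5,-3)=3 g(5,-1)=2 g(5,1)=2 g(5,3)=3 g(5,5)=1
t=6: g(6,-6)=1 g(6,-4)=4 g(6,-2)=5 g(6,2)=5 g(6,4)=4 g(6,6)=1
t=7: g(7,-7)=1 g(7,-5)=5 g(7,-3)=9 g(7,-1)=5 g(7,1)=5 g(7,3)=9 g(7,5)=5 g(7,7)=1
t=8: g(8,-8)=1 g(8,-6)=6 g(8,-4)=14 g(8,-2)=14 g(8,2)=14 g(8,4)=14 g(8,6)=6 g(8,8)=1
t=9: g(9,-9)=1 g(9,-7)=7 g(9,-5)=20 g(9,-3)=28 g(9,-1)=14 g(9,1)=14 g(9,3)=28 g(9,5)=20 g(9,7)=7 g(9,9)=1
t=10: g(10,-10)=1 g(10,-8)=8 g(10,-6)=27 g(10,-4)=48 g(10,-2)=42 g(10,2)=42 g(10,4)=48 g(10,6)=27 g(10,8)=8 g(10,10)=1
t=11: g(11,-11)=1 g(11,-9)=9 g(11,-7)=35 g(11,-5)=75 g(11,-3)=90 g(11,-1)=42 g(11,1)=42 g(11,3)=90 g(11,5)=75 g(11,7)=35 g(11,9)=9 g(11,11)=1
t=12: g(12,-12)=1 g(12,-10)=10 g(12,-8)=44 g(12,-6)=110 g(12,-4)=165 g(12,-2)=132 g(12,2)=132 g(12,4)=165 g(12,6)=110 g(12,8)=44 g(12,10)=10 g(12,12)=1
Paths never hitting 0: Σ_s g(12,s) = 924
Paths hitting 0: 2^12 - 924 = 3172
P = 3172/4096 = 793/1024

Answer: 793/1024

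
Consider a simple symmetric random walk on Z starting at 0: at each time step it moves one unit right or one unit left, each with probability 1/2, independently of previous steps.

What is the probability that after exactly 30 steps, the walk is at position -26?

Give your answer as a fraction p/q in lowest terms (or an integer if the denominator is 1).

Answer: 435/1073741824

Derivation:
To reach position -26 after 30 steps: need 2 steps of +1 and 28 of -1.
Favorable paths: C(30,2) = 435
Total paths: 2^30 = 1073741824
P = 435/1073741824 = 435/1073741824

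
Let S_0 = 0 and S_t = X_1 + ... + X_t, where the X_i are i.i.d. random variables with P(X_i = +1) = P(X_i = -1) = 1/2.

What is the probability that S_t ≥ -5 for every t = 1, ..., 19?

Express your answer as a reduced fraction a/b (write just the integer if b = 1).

Let f(t,s) = #length-t paths at position s with S_1..S_t all ≥ -5.
f(t,s) = f(t-1,s-1) + f(t-1,s+1) for s ≥ -5; f(t,s) = 0 for s < -5.
t=0: f(0,0)=1
t=1: f(1,-1)=1 f(1,1)=1
t=2: f(2,-2)=1 f(2,0)=2 f(2,2)=1
t=3: f(3,-3)=1 f(3,-1)=3 f(3,1)=3 f(3,3)=1
t=4: f(4,-4)=1 f(4,-2)=4 f(4,0)=6 f(4,2)=4 f(4,4)=1
t=5: f(5,-5)=1 f(5,-3)=5 f(5,-1)=10 f(5,1)=10 f(5,3)=5 f(5,5)=1
t=6: f(6,-4)=6 f(6,-2)=15 f(6,0)=20 f(6,2)=15 f(6,4)=6 f(6,6)=1
t=7: f(7,-5)=6 f(7,-3)=21 f(7,-1)=35 f(7,1)=35 f(7,3)=21 f(7,5)=7 f(7,7)=1
t=8: f(8,-4)=27 f(8,-2)=56 f(8,0)=70 f(8,2)=56 f(8,4)=28 f(8,6)=8 f(8,8)=1
t=9: f(9,-5)=27 f(9,-3)=83 f(9,-1)=126 f(9,1)=126 f(9,3)=84 f(9,5)=36 f(9,7)=9 f(9,9)=1
t=10: f(10,-4)=110 f(10,-2)=209 f(10,0)=252 f(10,2)=210 f(10,4)=120 f(10,6)=45 f(10,8)=10 f(10,10)=1
t=11: f(11,-5)=110 f(11,-3)=319 f(11,-1)=461 f(11,1)=462 f(11,3)=330 f(11,5)=165 f(11,7)=55 f(11,9)=11 f(11,11)=1
t=12: f(12,-4)=429 f(12,-2)=780 f(12,0)=923 f(12,2)=792 f(12,4)=495 f(12,6)=220 f(12,8)=66 f(12,10)=12 f(12,12)=1
t=13: f(13,-5)=429 f(13,-3)=1209 f(13,-1)=1703 f(13,1)=1715 f(13,3)=1287 f(13,5)=715 f(13,7)=286 f(13,9)=78 f(13,11)=13 f(13,13)=1
t=14: f(14,-4)=1638 f(14,-2)=2912 f(14,0)=3418 f(14,2)=3002 f(14,4)=2002 f(14,6)=1001 f(14,8)=364 f(14,10)=91 f(14,12)=14 f(14,14)=1
t=15: f(15,-5)=1638 f(15,-3)=4550 f(15,-1)=6330 f(15,1)=6420 f(15,3)=5004 f(15,5)=3003 f(15,7)=1365 f(15,9)=455 f(15,11)=105 f(15,13)=15 f(15,15)=1
t=16: f(16,-4)=6188 f(16,-2)=10880 f(16,0)=12750 f(16,2)=11424 f(16,4)=8007 f(16,6)=4368 f(16,8)=1820 f(16,10)=560 f(16,12)=120 f(16,14)=16 f(16,16)=1
t=17: f(17,-5)=6188 f(17,-3)=17068 f(17,-1)=23630 f(17,1)=24174 f(17,3)=19431 f(17,5)=12375 f(17,7)=6188 f(17,9)=2380 f(17,11)=680 f(17,13)=136 f(17,15)=17 f(17,17)=1
t=18: f(18,-4)=23256 f(18,-2)=40698 f(18,0)=47804 f(18,2)=43605 f(18,4)=31806 f(18,6)=18563 f(18,8)=8568 f(18,10)=3060 f(18,12)=816 f(18,14)=153 f(18,16)=18 f(18,18)=1
t=19: f(19,-5)=23256 f(19,-3)=63954 f(19,-1)=88502 f(19,1)=91409 f(19,3)=75411 f(19,5)=50369 f(19,7)=27131 f(19,9)=11628 f(19,11)=3876 f(19,13)=969 f(19,15)=171 f(19,17)=19 f(19,19)=1
Σ_s f(19,s) = 436696
P = 436696/524288 = 54587/65536

Answer: 54587/65536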